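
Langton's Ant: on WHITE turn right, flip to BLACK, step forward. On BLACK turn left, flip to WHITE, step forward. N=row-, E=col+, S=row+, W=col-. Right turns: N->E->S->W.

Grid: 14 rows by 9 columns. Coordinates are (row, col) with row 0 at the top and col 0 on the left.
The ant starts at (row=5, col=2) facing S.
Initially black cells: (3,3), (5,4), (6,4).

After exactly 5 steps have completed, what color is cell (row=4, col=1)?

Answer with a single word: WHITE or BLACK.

Answer: BLACK

Derivation:
Step 1: on WHITE (5,2): turn R to W, flip to black, move to (5,1). |black|=4
Step 2: on WHITE (5,1): turn R to N, flip to black, move to (4,1). |black|=5
Step 3: on WHITE (4,1): turn R to E, flip to black, move to (4,2). |black|=6
Step 4: on WHITE (4,2): turn R to S, flip to black, move to (5,2). |black|=7
Step 5: on BLACK (5,2): turn L to E, flip to white, move to (5,3). |black|=6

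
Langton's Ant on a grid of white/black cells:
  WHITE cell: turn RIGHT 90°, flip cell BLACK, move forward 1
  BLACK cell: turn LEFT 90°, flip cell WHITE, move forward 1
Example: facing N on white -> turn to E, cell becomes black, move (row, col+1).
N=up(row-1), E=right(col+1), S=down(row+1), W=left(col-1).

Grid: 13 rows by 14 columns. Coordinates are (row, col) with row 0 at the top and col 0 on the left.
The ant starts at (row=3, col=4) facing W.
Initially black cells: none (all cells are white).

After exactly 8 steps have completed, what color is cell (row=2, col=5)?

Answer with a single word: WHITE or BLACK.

Answer: BLACK

Derivation:
Step 1: on WHITE (3,4): turn R to N, flip to black, move to (2,4). |black|=1
Step 2: on WHITE (2,4): turn R to E, flip to black, move to (2,5). |black|=2
Step 3: on WHITE (2,5): turn R to S, flip to black, move to (3,5). |black|=3
Step 4: on WHITE (3,5): turn R to W, flip to black, move to (3,4). |black|=4
Step 5: on BLACK (3,4): turn L to S, flip to white, move to (4,4). |black|=3
Step 6: on WHITE (4,4): turn R to W, flip to black, move to (4,3). |black|=4
Step 7: on WHITE (4,3): turn R to N, flip to black, move to (3,3). |black|=5
Step 8: on WHITE (3,3): turn R to E, flip to black, move to (3,4). |black|=6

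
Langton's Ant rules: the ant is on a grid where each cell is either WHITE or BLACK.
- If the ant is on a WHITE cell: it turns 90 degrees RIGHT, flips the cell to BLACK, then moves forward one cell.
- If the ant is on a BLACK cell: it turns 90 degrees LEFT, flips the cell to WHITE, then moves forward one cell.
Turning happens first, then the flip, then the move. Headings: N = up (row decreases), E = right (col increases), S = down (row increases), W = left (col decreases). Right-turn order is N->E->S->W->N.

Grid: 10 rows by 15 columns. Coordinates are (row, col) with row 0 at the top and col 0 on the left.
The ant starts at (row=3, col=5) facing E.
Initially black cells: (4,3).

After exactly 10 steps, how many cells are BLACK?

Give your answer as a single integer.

Answer: 7

Derivation:
Step 1: on WHITE (3,5): turn R to S, flip to black, move to (4,5). |black|=2
Step 2: on WHITE (4,5): turn R to W, flip to black, move to (4,4). |black|=3
Step 3: on WHITE (4,4): turn R to N, flip to black, move to (3,4). |black|=4
Step 4: on WHITE (3,4): turn R to E, flip to black, move to (3,5). |black|=5
Step 5: on BLACK (3,5): turn L to N, flip to white, move to (2,5). |black|=4
Step 6: on WHITE (2,5): turn R to E, flip to black, move to (2,6). |black|=5
Step 7: on WHITE (2,6): turn R to S, flip to black, move to (3,6). |black|=6
Step 8: on WHITE (3,6): turn R to W, flip to black, move to (3,5). |black|=7
Step 9: on WHITE (3,5): turn R to N, flip to black, move to (2,5). |black|=8
Step 10: on BLACK (2,5): turn L to W, flip to white, move to (2,4). |black|=7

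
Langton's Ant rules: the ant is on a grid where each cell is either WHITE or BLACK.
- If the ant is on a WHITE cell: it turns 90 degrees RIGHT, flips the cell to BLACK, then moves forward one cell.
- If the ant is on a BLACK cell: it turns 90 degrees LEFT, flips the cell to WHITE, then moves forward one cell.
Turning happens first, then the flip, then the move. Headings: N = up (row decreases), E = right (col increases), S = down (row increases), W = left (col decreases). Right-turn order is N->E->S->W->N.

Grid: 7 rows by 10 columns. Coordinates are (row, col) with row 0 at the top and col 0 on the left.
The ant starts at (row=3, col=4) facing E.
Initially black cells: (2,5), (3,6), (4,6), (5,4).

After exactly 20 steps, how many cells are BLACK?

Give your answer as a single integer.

Answer: 10

Derivation:
Step 1: on WHITE (3,4): turn R to S, flip to black, move to (4,4). |black|=5
Step 2: on WHITE (4,4): turn R to W, flip to black, move to (4,3). |black|=6
Step 3: on WHITE (4,3): turn R to N, flip to black, move to (3,3). |black|=7
Step 4: on WHITE (3,3): turn R to E, flip to black, move to (3,4). |black|=8
Step 5: on BLACK (3,4): turn L to N, flip to white, move to (2,4). |black|=7
Step 6: on WHITE (2,4): turn R to E, flip to black, move to (2,5). |black|=8
Step 7: on BLACK (2,5): turn L to N, flip to white, move to (1,5). |black|=7
Step 8: on WHITE (1,5): turn R to E, flip to black, move to (1,6). |black|=8
Step 9: on WHITE (1,6): turn R to S, flip to black, move to (2,6). |black|=9
Step 10: on WHITE (2,6): turn R to W, flip to black, move to (2,5). |black|=10
Step 11: on WHITE (2,5): turn R to N, flip to black, move to (1,5). |black|=11
Step 12: on BLACK (1,5): turn L to W, flip to white, move to (1,4). |black|=10
Step 13: on WHITE (1,4): turn R to N, flip to black, move to (0,4). |black|=11
Step 14: on WHITE (0,4): turn R to E, flip to black, move to (0,5). |black|=12
Step 15: on WHITE (0,5): turn R to S, flip to black, move to (1,5). |black|=13
Step 16: on WHITE (1,5): turn R to W, flip to black, move to (1,4). |black|=14
Step 17: on BLACK (1,4): turn L to S, flip to white, move to (2,4). |black|=13
Step 18: on BLACK (2,4): turn L to E, flip to white, move to (2,5). |black|=12
Step 19: on BLACK (2,5): turn L to N, flip to white, move to (1,5). |black|=11
Step 20: on BLACK (1,5): turn L to W, flip to white, move to (1,4). |black|=10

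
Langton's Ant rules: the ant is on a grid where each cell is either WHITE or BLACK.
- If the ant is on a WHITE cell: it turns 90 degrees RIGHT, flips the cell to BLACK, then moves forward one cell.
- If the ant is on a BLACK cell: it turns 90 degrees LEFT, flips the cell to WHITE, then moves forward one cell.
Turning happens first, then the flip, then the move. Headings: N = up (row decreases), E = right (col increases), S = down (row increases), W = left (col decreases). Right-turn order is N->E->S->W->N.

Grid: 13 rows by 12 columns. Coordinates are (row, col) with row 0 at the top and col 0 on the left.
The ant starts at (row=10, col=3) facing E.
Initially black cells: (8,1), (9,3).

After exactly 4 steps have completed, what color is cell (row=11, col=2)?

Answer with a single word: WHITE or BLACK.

Answer: BLACK

Derivation:
Step 1: on WHITE (10,3): turn R to S, flip to black, move to (11,3). |black|=3
Step 2: on WHITE (11,3): turn R to W, flip to black, move to (11,2). |black|=4
Step 3: on WHITE (11,2): turn R to N, flip to black, move to (10,2). |black|=5
Step 4: on WHITE (10,2): turn R to E, flip to black, move to (10,3). |black|=6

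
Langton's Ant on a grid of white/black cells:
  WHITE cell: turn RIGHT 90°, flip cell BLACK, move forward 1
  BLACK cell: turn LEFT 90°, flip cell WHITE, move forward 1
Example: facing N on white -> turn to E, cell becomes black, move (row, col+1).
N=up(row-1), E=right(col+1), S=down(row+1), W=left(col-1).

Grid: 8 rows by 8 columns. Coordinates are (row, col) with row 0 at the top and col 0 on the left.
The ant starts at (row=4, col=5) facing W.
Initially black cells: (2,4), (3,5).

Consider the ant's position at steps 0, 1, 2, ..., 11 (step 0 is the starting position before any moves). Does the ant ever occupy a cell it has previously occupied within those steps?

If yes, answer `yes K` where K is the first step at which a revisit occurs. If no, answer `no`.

Step 1: on WHITE (4,5): turn R to N, flip to black, move to (3,5). |black|=3 — new cell
Step 2: on BLACK (3,5): turn L to W, flip to white, move to (3,4). |black|=2 — new cell
Step 3: on WHITE (3,4): turn R to N, flip to black, move to (2,4). |black|=3 — new cell
Step 4: on BLACK (2,4): turn L to W, flip to white, move to (2,3). |black|=2 — new cell
Step 5: on WHITE (2,3): turn R to N, flip to black, move to (1,3). |black|=3 — new cell
Step 6: on WHITE (1,3): turn R to E, flip to black, move to (1,4). |black|=4 — new cell
Step 7: on WHITE (1,4): turn R to S, flip to black, move to (2,4). |black|=5 — REVISIT

Answer: yes 7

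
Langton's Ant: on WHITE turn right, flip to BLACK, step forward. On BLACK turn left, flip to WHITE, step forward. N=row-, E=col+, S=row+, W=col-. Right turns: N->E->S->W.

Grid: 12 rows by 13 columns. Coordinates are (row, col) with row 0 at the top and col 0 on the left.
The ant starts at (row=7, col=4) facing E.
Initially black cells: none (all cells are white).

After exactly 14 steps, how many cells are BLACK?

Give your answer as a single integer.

Answer: 10

Derivation:
Step 1: on WHITE (7,4): turn R to S, flip to black, move to (8,4). |black|=1
Step 2: on WHITE (8,4): turn R to W, flip to black, move to (8,3). |black|=2
Step 3: on WHITE (8,3): turn R to N, flip to black, move to (7,3). |black|=3
Step 4: on WHITE (7,3): turn R to E, flip to black, move to (7,4). |black|=4
Step 5: on BLACK (7,4): turn L to N, flip to white, move to (6,4). |black|=3
Step 6: on WHITE (6,4): turn R to E, flip to black, move to (6,5). |black|=4
Step 7: on WHITE (6,5): turn R to S, flip to black, move to (7,5). |black|=5
Step 8: on WHITE (7,5): turn R to W, flip to black, move to (7,4). |black|=6
Step 9: on WHITE (7,4): turn R to N, flip to black, move to (6,4). |black|=7
Step 10: on BLACK (6,4): turn L to W, flip to white, move to (6,3). |black|=6
Step 11: on WHITE (6,3): turn R to N, flip to black, move to (5,3). |black|=7
Step 12: on WHITE (5,3): turn R to E, flip to black, move to (5,4). |black|=8
Step 13: on WHITE (5,4): turn R to S, flip to black, move to (6,4). |black|=9
Step 14: on WHITE (6,4): turn R to W, flip to black, move to (6,3). |black|=10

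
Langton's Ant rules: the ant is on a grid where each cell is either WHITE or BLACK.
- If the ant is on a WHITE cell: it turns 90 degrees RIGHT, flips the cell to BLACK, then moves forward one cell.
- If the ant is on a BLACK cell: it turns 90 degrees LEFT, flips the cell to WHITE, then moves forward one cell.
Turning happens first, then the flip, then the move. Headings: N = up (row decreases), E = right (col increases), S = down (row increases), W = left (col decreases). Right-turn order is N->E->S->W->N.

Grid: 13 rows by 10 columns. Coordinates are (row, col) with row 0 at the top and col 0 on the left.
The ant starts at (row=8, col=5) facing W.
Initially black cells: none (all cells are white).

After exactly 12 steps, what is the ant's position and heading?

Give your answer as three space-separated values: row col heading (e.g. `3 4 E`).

Answer: 10 5 W

Derivation:
Step 1: on WHITE (8,5): turn R to N, flip to black, move to (7,5). |black|=1
Step 2: on WHITE (7,5): turn R to E, flip to black, move to (7,6). |black|=2
Step 3: on WHITE (7,6): turn R to S, flip to black, move to (8,6). |black|=3
Step 4: on WHITE (8,6): turn R to W, flip to black, move to (8,5). |black|=4
Step 5: on BLACK (8,5): turn L to S, flip to white, move to (9,5). |black|=3
Step 6: on WHITE (9,5): turn R to W, flip to black, move to (9,4). |black|=4
Step 7: on WHITE (9,4): turn R to N, flip to black, move to (8,4). |black|=5
Step 8: on WHITE (8,4): turn R to E, flip to black, move to (8,5). |black|=6
Step 9: on WHITE (8,5): turn R to S, flip to black, move to (9,5). |black|=7
Step 10: on BLACK (9,5): turn L to E, flip to white, move to (9,6). |black|=6
Step 11: on WHITE (9,6): turn R to S, flip to black, move to (10,6). |black|=7
Step 12: on WHITE (10,6): turn R to W, flip to black, move to (10,5). |black|=8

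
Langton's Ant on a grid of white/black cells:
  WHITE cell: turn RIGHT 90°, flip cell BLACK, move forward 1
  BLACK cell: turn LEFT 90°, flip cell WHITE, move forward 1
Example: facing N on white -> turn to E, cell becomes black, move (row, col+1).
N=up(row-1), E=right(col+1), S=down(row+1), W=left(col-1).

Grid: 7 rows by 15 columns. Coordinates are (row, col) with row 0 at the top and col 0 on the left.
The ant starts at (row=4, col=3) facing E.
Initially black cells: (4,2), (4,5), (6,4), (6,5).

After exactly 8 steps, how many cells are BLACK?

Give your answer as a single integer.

Step 1: on WHITE (4,3): turn R to S, flip to black, move to (5,3). |black|=5
Step 2: on WHITE (5,3): turn R to W, flip to black, move to (5,2). |black|=6
Step 3: on WHITE (5,2): turn R to N, flip to black, move to (4,2). |black|=7
Step 4: on BLACK (4,2): turn L to W, flip to white, move to (4,1). |black|=6
Step 5: on WHITE (4,1): turn R to N, flip to black, move to (3,1). |black|=7
Step 6: on WHITE (3,1): turn R to E, flip to black, move to (3,2). |black|=8
Step 7: on WHITE (3,2): turn R to S, flip to black, move to (4,2). |black|=9
Step 8: on WHITE (4,2): turn R to W, flip to black, move to (4,1). |black|=10

Answer: 10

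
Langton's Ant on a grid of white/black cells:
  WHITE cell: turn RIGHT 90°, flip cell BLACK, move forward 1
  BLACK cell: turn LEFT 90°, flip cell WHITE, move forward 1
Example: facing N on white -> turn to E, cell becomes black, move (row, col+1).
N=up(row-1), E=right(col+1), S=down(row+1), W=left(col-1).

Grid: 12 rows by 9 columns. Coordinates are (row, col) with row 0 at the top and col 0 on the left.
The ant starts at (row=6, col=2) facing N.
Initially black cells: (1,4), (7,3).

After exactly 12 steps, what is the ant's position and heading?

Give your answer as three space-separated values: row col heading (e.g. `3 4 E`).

Step 1: on WHITE (6,2): turn R to E, flip to black, move to (6,3). |black|=3
Step 2: on WHITE (6,3): turn R to S, flip to black, move to (7,3). |black|=4
Step 3: on BLACK (7,3): turn L to E, flip to white, move to (7,4). |black|=3
Step 4: on WHITE (7,4): turn R to S, flip to black, move to (8,4). |black|=4
Step 5: on WHITE (8,4): turn R to W, flip to black, move to (8,3). |black|=5
Step 6: on WHITE (8,3): turn R to N, flip to black, move to (7,3). |black|=6
Step 7: on WHITE (7,3): turn R to E, flip to black, move to (7,4). |black|=7
Step 8: on BLACK (7,4): turn L to N, flip to white, move to (6,4). |black|=6
Step 9: on WHITE (6,4): turn R to E, flip to black, move to (6,5). |black|=7
Step 10: on WHITE (6,5): turn R to S, flip to black, move to (7,5). |black|=8
Step 11: on WHITE (7,5): turn R to W, flip to black, move to (7,4). |black|=9
Step 12: on WHITE (7,4): turn R to N, flip to black, move to (6,4). |black|=10

Answer: 6 4 N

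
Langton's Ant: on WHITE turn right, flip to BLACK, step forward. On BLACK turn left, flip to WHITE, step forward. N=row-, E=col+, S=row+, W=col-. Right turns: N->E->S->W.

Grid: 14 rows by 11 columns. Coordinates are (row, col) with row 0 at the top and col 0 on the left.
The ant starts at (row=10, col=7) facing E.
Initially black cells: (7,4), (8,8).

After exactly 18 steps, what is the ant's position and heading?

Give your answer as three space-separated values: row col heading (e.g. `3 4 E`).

Answer: 9 6 W

Derivation:
Step 1: on WHITE (10,7): turn R to S, flip to black, move to (11,7). |black|=3
Step 2: on WHITE (11,7): turn R to W, flip to black, move to (11,6). |black|=4
Step 3: on WHITE (11,6): turn R to N, flip to black, move to (10,6). |black|=5
Step 4: on WHITE (10,6): turn R to E, flip to black, move to (10,7). |black|=6
Step 5: on BLACK (10,7): turn L to N, flip to white, move to (9,7). |black|=5
Step 6: on WHITE (9,7): turn R to E, flip to black, move to (9,8). |black|=6
Step 7: on WHITE (9,8): turn R to S, flip to black, move to (10,8). |black|=7
Step 8: on WHITE (10,8): turn R to W, flip to black, move to (10,7). |black|=8
Step 9: on WHITE (10,7): turn R to N, flip to black, move to (9,7). |black|=9
Step 10: on BLACK (9,7): turn L to W, flip to white, move to (9,6). |black|=8
Step 11: on WHITE (9,6): turn R to N, flip to black, move to (8,6). |black|=9
Step 12: on WHITE (8,6): turn R to E, flip to black, move to (8,7). |black|=10
Step 13: on WHITE (8,7): turn R to S, flip to black, move to (9,7). |black|=11
Step 14: on WHITE (9,7): turn R to W, flip to black, move to (9,6). |black|=12
Step 15: on BLACK (9,6): turn L to S, flip to white, move to (10,6). |black|=11
Step 16: on BLACK (10,6): turn L to E, flip to white, move to (10,7). |black|=10
Step 17: on BLACK (10,7): turn L to N, flip to white, move to (9,7). |black|=9
Step 18: on BLACK (9,7): turn L to W, flip to white, move to (9,6). |black|=8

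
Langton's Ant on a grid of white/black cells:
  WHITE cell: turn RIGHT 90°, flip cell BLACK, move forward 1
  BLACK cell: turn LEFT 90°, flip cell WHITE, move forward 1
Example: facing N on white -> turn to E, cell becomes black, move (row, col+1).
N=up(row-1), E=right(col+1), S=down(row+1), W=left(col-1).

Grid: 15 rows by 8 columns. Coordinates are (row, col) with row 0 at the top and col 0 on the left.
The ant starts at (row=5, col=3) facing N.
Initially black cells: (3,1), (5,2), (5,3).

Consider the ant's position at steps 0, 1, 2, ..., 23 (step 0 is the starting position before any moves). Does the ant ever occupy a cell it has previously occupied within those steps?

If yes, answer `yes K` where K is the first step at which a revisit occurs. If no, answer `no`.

Step 1: on BLACK (5,3): turn L to W, flip to white, move to (5,2). |black|=2 — new cell
Step 2: on BLACK (5,2): turn L to S, flip to white, move to (6,2). |black|=1 — new cell
Step 3: on WHITE (6,2): turn R to W, flip to black, move to (6,1). |black|=2 — new cell
Step 4: on WHITE (6,1): turn R to N, flip to black, move to (5,1). |black|=3 — new cell
Step 5: on WHITE (5,1): turn R to E, flip to black, move to (5,2). |black|=4 — REVISIT

Answer: yes 5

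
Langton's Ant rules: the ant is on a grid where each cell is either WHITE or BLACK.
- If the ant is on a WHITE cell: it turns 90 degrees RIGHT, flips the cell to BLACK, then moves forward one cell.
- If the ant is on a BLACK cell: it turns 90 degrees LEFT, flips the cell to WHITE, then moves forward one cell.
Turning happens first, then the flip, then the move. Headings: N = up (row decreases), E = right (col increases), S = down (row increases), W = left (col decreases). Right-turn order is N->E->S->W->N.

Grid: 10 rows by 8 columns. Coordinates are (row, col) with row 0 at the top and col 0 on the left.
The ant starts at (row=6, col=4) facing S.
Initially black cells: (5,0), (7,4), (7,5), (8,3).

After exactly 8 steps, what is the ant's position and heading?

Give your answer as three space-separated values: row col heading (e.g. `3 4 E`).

Step 1: on WHITE (6,4): turn R to W, flip to black, move to (6,3). |black|=5
Step 2: on WHITE (6,3): turn R to N, flip to black, move to (5,3). |black|=6
Step 3: on WHITE (5,3): turn R to E, flip to black, move to (5,4). |black|=7
Step 4: on WHITE (5,4): turn R to S, flip to black, move to (6,4). |black|=8
Step 5: on BLACK (6,4): turn L to E, flip to white, move to (6,5). |black|=7
Step 6: on WHITE (6,5): turn R to S, flip to black, move to (7,5). |black|=8
Step 7: on BLACK (7,5): turn L to E, flip to white, move to (7,6). |black|=7
Step 8: on WHITE (7,6): turn R to S, flip to black, move to (8,6). |black|=8

Answer: 8 6 S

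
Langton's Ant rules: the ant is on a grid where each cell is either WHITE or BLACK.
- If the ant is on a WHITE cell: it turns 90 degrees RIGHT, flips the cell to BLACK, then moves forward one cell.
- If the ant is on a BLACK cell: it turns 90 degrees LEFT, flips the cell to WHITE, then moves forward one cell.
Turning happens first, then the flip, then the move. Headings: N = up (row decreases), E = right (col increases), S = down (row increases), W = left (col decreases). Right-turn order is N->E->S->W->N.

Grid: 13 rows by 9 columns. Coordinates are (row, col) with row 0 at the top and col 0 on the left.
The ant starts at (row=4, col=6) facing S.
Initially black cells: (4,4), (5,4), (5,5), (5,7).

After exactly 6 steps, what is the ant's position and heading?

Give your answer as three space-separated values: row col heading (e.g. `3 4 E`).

Step 1: on WHITE (4,6): turn R to W, flip to black, move to (4,5). |black|=5
Step 2: on WHITE (4,5): turn R to N, flip to black, move to (3,5). |black|=6
Step 3: on WHITE (3,5): turn R to E, flip to black, move to (3,6). |black|=7
Step 4: on WHITE (3,6): turn R to S, flip to black, move to (4,6). |black|=8
Step 5: on BLACK (4,6): turn L to E, flip to white, move to (4,7). |black|=7
Step 6: on WHITE (4,7): turn R to S, flip to black, move to (5,7). |black|=8

Answer: 5 7 S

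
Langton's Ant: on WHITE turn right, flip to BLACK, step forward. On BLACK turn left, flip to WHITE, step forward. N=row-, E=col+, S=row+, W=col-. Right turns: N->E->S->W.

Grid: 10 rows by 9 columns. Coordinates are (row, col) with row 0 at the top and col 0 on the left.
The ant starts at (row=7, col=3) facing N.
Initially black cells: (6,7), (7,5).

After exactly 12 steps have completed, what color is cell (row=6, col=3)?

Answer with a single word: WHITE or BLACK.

Answer: BLACK

Derivation:
Step 1: on WHITE (7,3): turn R to E, flip to black, move to (7,4). |black|=3
Step 2: on WHITE (7,4): turn R to S, flip to black, move to (8,4). |black|=4
Step 3: on WHITE (8,4): turn R to W, flip to black, move to (8,3). |black|=5
Step 4: on WHITE (8,3): turn R to N, flip to black, move to (7,3). |black|=6
Step 5: on BLACK (7,3): turn L to W, flip to white, move to (7,2). |black|=5
Step 6: on WHITE (7,2): turn R to N, flip to black, move to (6,2). |black|=6
Step 7: on WHITE (6,2): turn R to E, flip to black, move to (6,3). |black|=7
Step 8: on WHITE (6,3): turn R to S, flip to black, move to (7,3). |black|=8
Step 9: on WHITE (7,3): turn R to W, flip to black, move to (7,2). |black|=9
Step 10: on BLACK (7,2): turn L to S, flip to white, move to (8,2). |black|=8
Step 11: on WHITE (8,2): turn R to W, flip to black, move to (8,1). |black|=9
Step 12: on WHITE (8,1): turn R to N, flip to black, move to (7,1). |black|=10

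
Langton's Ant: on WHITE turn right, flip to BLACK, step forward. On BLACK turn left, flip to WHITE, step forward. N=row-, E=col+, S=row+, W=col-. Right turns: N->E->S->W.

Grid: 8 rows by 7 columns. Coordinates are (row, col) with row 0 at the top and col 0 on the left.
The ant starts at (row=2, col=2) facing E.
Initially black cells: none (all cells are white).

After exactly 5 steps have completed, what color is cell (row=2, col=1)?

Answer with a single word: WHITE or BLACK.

Answer: BLACK

Derivation:
Step 1: on WHITE (2,2): turn R to S, flip to black, move to (3,2). |black|=1
Step 2: on WHITE (3,2): turn R to W, flip to black, move to (3,1). |black|=2
Step 3: on WHITE (3,1): turn R to N, flip to black, move to (2,1). |black|=3
Step 4: on WHITE (2,1): turn R to E, flip to black, move to (2,2). |black|=4
Step 5: on BLACK (2,2): turn L to N, flip to white, move to (1,2). |black|=3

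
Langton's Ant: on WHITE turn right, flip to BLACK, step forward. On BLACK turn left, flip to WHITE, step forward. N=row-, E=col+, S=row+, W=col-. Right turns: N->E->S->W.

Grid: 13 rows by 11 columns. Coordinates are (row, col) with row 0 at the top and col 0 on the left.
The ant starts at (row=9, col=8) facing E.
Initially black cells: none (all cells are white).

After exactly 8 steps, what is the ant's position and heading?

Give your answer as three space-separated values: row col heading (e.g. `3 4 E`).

Answer: 9 8 W

Derivation:
Step 1: on WHITE (9,8): turn R to S, flip to black, move to (10,8). |black|=1
Step 2: on WHITE (10,8): turn R to W, flip to black, move to (10,7). |black|=2
Step 3: on WHITE (10,7): turn R to N, flip to black, move to (9,7). |black|=3
Step 4: on WHITE (9,7): turn R to E, flip to black, move to (9,8). |black|=4
Step 5: on BLACK (9,8): turn L to N, flip to white, move to (8,8). |black|=3
Step 6: on WHITE (8,8): turn R to E, flip to black, move to (8,9). |black|=4
Step 7: on WHITE (8,9): turn R to S, flip to black, move to (9,9). |black|=5
Step 8: on WHITE (9,9): turn R to W, flip to black, move to (9,8). |black|=6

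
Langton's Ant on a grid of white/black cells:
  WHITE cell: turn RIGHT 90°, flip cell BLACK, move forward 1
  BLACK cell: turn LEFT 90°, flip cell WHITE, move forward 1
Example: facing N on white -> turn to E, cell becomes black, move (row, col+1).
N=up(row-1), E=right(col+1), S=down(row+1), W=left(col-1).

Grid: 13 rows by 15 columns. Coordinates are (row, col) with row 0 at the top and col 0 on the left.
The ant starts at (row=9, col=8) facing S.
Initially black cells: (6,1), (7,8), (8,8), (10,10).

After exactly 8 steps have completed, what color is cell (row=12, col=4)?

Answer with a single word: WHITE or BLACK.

Step 1: on WHITE (9,8): turn R to W, flip to black, move to (9,7). |black|=5
Step 2: on WHITE (9,7): turn R to N, flip to black, move to (8,7). |black|=6
Step 3: on WHITE (8,7): turn R to E, flip to black, move to (8,8). |black|=7
Step 4: on BLACK (8,8): turn L to N, flip to white, move to (7,8). |black|=6
Step 5: on BLACK (7,8): turn L to W, flip to white, move to (7,7). |black|=5
Step 6: on WHITE (7,7): turn R to N, flip to black, move to (6,7). |black|=6
Step 7: on WHITE (6,7): turn R to E, flip to black, move to (6,8). |black|=7
Step 8: on WHITE (6,8): turn R to S, flip to black, move to (7,8). |black|=8

Answer: WHITE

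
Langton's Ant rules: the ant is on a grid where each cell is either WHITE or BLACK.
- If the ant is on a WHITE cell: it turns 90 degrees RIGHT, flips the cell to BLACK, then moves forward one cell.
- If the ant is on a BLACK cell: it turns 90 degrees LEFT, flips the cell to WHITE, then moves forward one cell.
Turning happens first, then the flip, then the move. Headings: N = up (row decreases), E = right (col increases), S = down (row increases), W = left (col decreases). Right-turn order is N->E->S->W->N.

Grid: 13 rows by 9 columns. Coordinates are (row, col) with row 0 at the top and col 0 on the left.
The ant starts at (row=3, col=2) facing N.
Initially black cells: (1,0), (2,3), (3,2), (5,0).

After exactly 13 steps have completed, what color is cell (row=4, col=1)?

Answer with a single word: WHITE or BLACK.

Step 1: on BLACK (3,2): turn L to W, flip to white, move to (3,1). |black|=3
Step 2: on WHITE (3,1): turn R to N, flip to black, move to (2,1). |black|=4
Step 3: on WHITE (2,1): turn R to E, flip to black, move to (2,2). |black|=5
Step 4: on WHITE (2,2): turn R to S, flip to black, move to (3,2). |black|=6
Step 5: on WHITE (3,2): turn R to W, flip to black, move to (3,1). |black|=7
Step 6: on BLACK (3,1): turn L to S, flip to white, move to (4,1). |black|=6
Step 7: on WHITE (4,1): turn R to W, flip to black, move to (4,0). |black|=7
Step 8: on WHITE (4,0): turn R to N, flip to black, move to (3,0). |black|=8
Step 9: on WHITE (3,0): turn R to E, flip to black, move to (3,1). |black|=9
Step 10: on WHITE (3,1): turn R to S, flip to black, move to (4,1). |black|=10
Step 11: on BLACK (4,1): turn L to E, flip to white, move to (4,2). |black|=9
Step 12: on WHITE (4,2): turn R to S, flip to black, move to (5,2). |black|=10
Step 13: on WHITE (5,2): turn R to W, flip to black, move to (5,1). |black|=11

Answer: WHITE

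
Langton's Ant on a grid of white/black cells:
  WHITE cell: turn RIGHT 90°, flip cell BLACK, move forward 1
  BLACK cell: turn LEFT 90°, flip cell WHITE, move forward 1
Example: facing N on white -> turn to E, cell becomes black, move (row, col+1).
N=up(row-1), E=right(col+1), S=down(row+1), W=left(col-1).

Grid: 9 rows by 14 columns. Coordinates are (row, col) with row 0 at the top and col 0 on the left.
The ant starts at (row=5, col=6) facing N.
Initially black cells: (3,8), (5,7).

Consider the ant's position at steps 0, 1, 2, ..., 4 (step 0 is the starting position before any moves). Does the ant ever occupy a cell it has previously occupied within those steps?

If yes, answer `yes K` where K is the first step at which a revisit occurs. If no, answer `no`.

Answer: no

Derivation:
Step 1: on WHITE (5,6): turn R to E, flip to black, move to (5,7). |black|=3 — new cell
Step 2: on BLACK (5,7): turn L to N, flip to white, move to (4,7). |black|=2 — new cell
Step 3: on WHITE (4,7): turn R to E, flip to black, move to (4,8). |black|=3 — new cell
Step 4: on WHITE (4,8): turn R to S, flip to black, move to (5,8). |black|=4 — new cell
No revisit within 4 steps.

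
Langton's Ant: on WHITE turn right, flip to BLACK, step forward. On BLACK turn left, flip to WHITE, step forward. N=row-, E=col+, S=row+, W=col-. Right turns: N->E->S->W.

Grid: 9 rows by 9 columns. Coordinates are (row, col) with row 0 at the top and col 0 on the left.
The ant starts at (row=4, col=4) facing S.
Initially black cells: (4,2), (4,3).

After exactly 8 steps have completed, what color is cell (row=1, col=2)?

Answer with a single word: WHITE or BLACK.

Step 1: on WHITE (4,4): turn R to W, flip to black, move to (4,3). |black|=3
Step 2: on BLACK (4,3): turn L to S, flip to white, move to (5,3). |black|=2
Step 3: on WHITE (5,3): turn R to W, flip to black, move to (5,2). |black|=3
Step 4: on WHITE (5,2): turn R to N, flip to black, move to (4,2). |black|=4
Step 5: on BLACK (4,2): turn L to W, flip to white, move to (4,1). |black|=3
Step 6: on WHITE (4,1): turn R to N, flip to black, move to (3,1). |black|=4
Step 7: on WHITE (3,1): turn R to E, flip to black, move to (3,2). |black|=5
Step 8: on WHITE (3,2): turn R to S, flip to black, move to (4,2). |black|=6

Answer: WHITE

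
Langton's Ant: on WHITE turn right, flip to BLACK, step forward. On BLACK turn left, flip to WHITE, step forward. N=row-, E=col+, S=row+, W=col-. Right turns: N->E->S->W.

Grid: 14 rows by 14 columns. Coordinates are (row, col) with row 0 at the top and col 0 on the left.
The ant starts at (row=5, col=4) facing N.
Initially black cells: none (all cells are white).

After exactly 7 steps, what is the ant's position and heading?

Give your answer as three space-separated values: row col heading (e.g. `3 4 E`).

Answer: 4 4 E

Derivation:
Step 1: on WHITE (5,4): turn R to E, flip to black, move to (5,5). |black|=1
Step 2: on WHITE (5,5): turn R to S, flip to black, move to (6,5). |black|=2
Step 3: on WHITE (6,5): turn R to W, flip to black, move to (6,4). |black|=3
Step 4: on WHITE (6,4): turn R to N, flip to black, move to (5,4). |black|=4
Step 5: on BLACK (5,4): turn L to W, flip to white, move to (5,3). |black|=3
Step 6: on WHITE (5,3): turn R to N, flip to black, move to (4,3). |black|=4
Step 7: on WHITE (4,3): turn R to E, flip to black, move to (4,4). |black|=5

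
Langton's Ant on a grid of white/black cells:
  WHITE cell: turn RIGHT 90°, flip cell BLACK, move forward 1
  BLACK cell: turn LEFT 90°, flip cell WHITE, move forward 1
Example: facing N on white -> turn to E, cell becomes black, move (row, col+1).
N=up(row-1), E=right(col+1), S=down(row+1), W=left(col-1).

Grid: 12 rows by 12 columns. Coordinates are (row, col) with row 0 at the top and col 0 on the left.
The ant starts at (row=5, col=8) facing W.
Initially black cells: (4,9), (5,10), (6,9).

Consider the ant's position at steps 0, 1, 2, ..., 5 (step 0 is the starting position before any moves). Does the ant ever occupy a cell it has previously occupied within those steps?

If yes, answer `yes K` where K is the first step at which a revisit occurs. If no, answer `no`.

Answer: no

Derivation:
Step 1: on WHITE (5,8): turn R to N, flip to black, move to (4,8). |black|=4 — new cell
Step 2: on WHITE (4,8): turn R to E, flip to black, move to (4,9). |black|=5 — new cell
Step 3: on BLACK (4,9): turn L to N, flip to white, move to (3,9). |black|=4 — new cell
Step 4: on WHITE (3,9): turn R to E, flip to black, move to (3,10). |black|=5 — new cell
Step 5: on WHITE (3,10): turn R to S, flip to black, move to (4,10). |black|=6 — new cell
No revisit within 5 steps.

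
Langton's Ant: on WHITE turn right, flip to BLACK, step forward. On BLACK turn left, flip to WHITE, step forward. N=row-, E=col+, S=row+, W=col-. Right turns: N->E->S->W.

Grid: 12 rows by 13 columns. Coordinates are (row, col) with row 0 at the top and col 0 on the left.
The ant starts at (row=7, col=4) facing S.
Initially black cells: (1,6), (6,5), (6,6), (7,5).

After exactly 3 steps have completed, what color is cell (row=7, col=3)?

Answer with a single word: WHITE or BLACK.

Answer: BLACK

Derivation:
Step 1: on WHITE (7,4): turn R to W, flip to black, move to (7,3). |black|=5
Step 2: on WHITE (7,3): turn R to N, flip to black, move to (6,3). |black|=6
Step 3: on WHITE (6,3): turn R to E, flip to black, move to (6,4). |black|=7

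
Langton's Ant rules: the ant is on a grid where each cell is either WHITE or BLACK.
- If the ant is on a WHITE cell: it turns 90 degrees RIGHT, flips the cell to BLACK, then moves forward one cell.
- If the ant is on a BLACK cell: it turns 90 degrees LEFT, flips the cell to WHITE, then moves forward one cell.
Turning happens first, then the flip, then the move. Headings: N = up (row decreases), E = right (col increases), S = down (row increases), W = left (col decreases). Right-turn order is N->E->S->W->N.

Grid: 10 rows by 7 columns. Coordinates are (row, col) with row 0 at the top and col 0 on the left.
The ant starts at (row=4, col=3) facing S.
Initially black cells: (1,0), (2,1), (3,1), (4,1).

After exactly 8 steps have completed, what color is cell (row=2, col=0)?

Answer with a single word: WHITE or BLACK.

Step 1: on WHITE (4,3): turn R to W, flip to black, move to (4,2). |black|=5
Step 2: on WHITE (4,2): turn R to N, flip to black, move to (3,2). |black|=6
Step 3: on WHITE (3,2): turn R to E, flip to black, move to (3,3). |black|=7
Step 4: on WHITE (3,3): turn R to S, flip to black, move to (4,3). |black|=8
Step 5: on BLACK (4,3): turn L to E, flip to white, move to (4,4). |black|=7
Step 6: on WHITE (4,4): turn R to S, flip to black, move to (5,4). |black|=8
Step 7: on WHITE (5,4): turn R to W, flip to black, move to (5,3). |black|=9
Step 8: on WHITE (5,3): turn R to N, flip to black, move to (4,3). |black|=10

Answer: WHITE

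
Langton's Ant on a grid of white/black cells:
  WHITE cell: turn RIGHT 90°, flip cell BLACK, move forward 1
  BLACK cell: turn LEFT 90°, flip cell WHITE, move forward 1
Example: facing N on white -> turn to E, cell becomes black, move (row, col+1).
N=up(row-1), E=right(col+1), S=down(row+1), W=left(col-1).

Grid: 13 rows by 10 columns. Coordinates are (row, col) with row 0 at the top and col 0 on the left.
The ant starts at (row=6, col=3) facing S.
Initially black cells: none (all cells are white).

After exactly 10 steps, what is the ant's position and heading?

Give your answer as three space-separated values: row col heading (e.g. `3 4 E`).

Answer: 5 4 N

Derivation:
Step 1: on WHITE (6,3): turn R to W, flip to black, move to (6,2). |black|=1
Step 2: on WHITE (6,2): turn R to N, flip to black, move to (5,2). |black|=2
Step 3: on WHITE (5,2): turn R to E, flip to black, move to (5,3). |black|=3
Step 4: on WHITE (5,3): turn R to S, flip to black, move to (6,3). |black|=4
Step 5: on BLACK (6,3): turn L to E, flip to white, move to (6,4). |black|=3
Step 6: on WHITE (6,4): turn R to S, flip to black, move to (7,4). |black|=4
Step 7: on WHITE (7,4): turn R to W, flip to black, move to (7,3). |black|=5
Step 8: on WHITE (7,3): turn R to N, flip to black, move to (6,3). |black|=6
Step 9: on WHITE (6,3): turn R to E, flip to black, move to (6,4). |black|=7
Step 10: on BLACK (6,4): turn L to N, flip to white, move to (5,4). |black|=6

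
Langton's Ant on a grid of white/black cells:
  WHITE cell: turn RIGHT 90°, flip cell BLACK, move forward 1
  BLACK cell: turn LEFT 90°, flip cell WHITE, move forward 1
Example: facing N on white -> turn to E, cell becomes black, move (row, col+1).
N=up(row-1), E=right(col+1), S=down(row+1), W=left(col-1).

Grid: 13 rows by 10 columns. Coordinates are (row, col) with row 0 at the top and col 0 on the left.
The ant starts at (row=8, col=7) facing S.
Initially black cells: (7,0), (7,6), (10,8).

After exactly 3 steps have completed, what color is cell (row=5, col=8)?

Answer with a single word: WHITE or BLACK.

Answer: WHITE

Derivation:
Step 1: on WHITE (8,7): turn R to W, flip to black, move to (8,6). |black|=4
Step 2: on WHITE (8,6): turn R to N, flip to black, move to (7,6). |black|=5
Step 3: on BLACK (7,6): turn L to W, flip to white, move to (7,5). |black|=4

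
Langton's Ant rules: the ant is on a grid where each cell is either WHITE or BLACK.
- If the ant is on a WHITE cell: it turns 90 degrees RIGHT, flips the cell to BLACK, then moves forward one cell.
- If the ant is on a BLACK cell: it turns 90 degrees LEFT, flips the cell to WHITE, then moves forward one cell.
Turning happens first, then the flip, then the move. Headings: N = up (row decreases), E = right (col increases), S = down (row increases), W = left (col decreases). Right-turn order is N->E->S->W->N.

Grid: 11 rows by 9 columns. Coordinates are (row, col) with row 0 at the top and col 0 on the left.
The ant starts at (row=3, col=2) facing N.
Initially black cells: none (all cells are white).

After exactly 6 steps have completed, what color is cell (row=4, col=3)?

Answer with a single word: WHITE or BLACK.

Answer: BLACK

Derivation:
Step 1: on WHITE (3,2): turn R to E, flip to black, move to (3,3). |black|=1
Step 2: on WHITE (3,3): turn R to S, flip to black, move to (4,3). |black|=2
Step 3: on WHITE (4,3): turn R to W, flip to black, move to (4,2). |black|=3
Step 4: on WHITE (4,2): turn R to N, flip to black, move to (3,2). |black|=4
Step 5: on BLACK (3,2): turn L to W, flip to white, move to (3,1). |black|=3
Step 6: on WHITE (3,1): turn R to N, flip to black, move to (2,1). |black|=4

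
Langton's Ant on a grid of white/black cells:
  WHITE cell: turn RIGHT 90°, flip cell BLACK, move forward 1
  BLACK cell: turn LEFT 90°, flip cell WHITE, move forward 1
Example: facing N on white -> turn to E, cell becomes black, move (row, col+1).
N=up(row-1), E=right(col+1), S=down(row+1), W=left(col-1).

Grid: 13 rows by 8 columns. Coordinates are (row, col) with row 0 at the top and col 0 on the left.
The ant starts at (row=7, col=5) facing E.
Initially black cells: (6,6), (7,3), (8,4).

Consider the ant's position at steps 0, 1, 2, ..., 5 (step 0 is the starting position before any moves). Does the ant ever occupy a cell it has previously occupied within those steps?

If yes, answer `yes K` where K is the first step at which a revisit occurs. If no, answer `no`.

Step 1: on WHITE (7,5): turn R to S, flip to black, move to (8,5). |black|=4 — new cell
Step 2: on WHITE (8,5): turn R to W, flip to black, move to (8,4). |black|=5 — new cell
Step 3: on BLACK (8,4): turn L to S, flip to white, move to (9,4). |black|=4 — new cell
Step 4: on WHITE (9,4): turn R to W, flip to black, move to (9,3). |black|=5 — new cell
Step 5: on WHITE (9,3): turn R to N, flip to black, move to (8,3). |black|=6 — new cell
No revisit within 5 steps.

Answer: no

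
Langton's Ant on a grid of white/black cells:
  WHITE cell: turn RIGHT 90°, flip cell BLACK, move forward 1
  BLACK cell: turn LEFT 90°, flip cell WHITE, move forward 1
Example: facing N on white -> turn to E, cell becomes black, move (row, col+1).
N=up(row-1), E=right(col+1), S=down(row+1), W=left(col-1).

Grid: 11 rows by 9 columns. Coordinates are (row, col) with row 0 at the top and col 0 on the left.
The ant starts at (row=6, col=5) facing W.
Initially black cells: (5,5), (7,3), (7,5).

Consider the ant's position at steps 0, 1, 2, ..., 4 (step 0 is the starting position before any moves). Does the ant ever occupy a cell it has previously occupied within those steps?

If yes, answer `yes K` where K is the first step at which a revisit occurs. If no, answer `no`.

Answer: no

Derivation:
Step 1: on WHITE (6,5): turn R to N, flip to black, move to (5,5). |black|=4 — new cell
Step 2: on BLACK (5,5): turn L to W, flip to white, move to (5,4). |black|=3 — new cell
Step 3: on WHITE (5,4): turn R to N, flip to black, move to (4,4). |black|=4 — new cell
Step 4: on WHITE (4,4): turn R to E, flip to black, move to (4,5). |black|=5 — new cell
No revisit within 4 steps.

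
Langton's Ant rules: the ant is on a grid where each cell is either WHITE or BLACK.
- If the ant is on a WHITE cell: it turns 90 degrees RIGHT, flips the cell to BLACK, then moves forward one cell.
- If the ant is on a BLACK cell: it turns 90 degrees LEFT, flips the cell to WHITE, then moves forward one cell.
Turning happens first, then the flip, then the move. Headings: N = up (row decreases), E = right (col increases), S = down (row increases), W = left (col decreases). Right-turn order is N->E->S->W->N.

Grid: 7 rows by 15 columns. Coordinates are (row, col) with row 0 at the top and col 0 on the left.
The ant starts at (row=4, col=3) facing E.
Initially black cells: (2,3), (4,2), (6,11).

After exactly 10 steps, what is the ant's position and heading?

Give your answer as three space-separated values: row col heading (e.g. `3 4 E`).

Step 1: on WHITE (4,3): turn R to S, flip to black, move to (5,3). |black|=4
Step 2: on WHITE (5,3): turn R to W, flip to black, move to (5,2). |black|=5
Step 3: on WHITE (5,2): turn R to N, flip to black, move to (4,2). |black|=6
Step 4: on BLACK (4,2): turn L to W, flip to white, move to (4,1). |black|=5
Step 5: on WHITE (4,1): turn R to N, flip to black, move to (3,1). |black|=6
Step 6: on WHITE (3,1): turn R to E, flip to black, move to (3,2). |black|=7
Step 7: on WHITE (3,2): turn R to S, flip to black, move to (4,2). |black|=8
Step 8: on WHITE (4,2): turn R to W, flip to black, move to (4,1). |black|=9
Step 9: on BLACK (4,1): turn L to S, flip to white, move to (5,1). |black|=8
Step 10: on WHITE (5,1): turn R to W, flip to black, move to (5,0). |black|=9

Answer: 5 0 W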